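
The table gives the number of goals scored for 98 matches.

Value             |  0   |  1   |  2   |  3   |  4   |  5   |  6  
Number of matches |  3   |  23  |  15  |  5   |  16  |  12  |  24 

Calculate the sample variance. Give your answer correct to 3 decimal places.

4.082

Values: 0, 1, 2, 3, 4, 5, 6
n = 98, Σfx = 336, mean = 3.4286
Σfx² = 1548
Σf(x − x̄)² = Σfx² − (Σfx)²/n = 1548 − 336²/98 = 396.0000
Sample variance = 396.0000 / 97 = 4.0825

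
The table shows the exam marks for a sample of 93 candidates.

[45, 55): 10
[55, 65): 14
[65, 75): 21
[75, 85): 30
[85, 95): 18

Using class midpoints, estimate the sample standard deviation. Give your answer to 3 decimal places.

12.554

Midpoints: 50, 60, 70, 80, 90
n = 93, Σfm = 6830, mean = 73.4409
Σfm² = 516100
Σf(m − x̄)² = Σfm² − (Σfm)²/n = 516100 − 6830²/93 = 14498.9247
Sample variance = 14498.9247 / 92 = 157.5970
Standard deviation = √157.5970 = 12.5538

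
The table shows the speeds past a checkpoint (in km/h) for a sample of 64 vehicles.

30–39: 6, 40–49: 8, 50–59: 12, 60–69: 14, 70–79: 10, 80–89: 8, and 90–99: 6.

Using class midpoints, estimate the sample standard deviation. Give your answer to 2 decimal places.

Midpoints: 34.5, 44.5, 54.5, 64.5, 74.5, 84.5, 94.5
n = 64, Σfm = 4108, mean = 64.1875
Σfm² = 283076
Σf(m − x̄)² = Σfm² − (Σfm)²/n = 283076 − 4108²/64 = 19393.7500
Sample variance = 19393.7500 / 63 = 307.8373
Standard deviation = √307.8373 = 17.5453

17.55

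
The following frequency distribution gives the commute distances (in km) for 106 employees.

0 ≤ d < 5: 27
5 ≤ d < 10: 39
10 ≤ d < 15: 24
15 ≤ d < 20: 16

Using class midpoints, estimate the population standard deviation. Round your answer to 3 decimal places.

Midpoints: 2.5, 7.5, 12.5, 17.5
n = 106, Σfm = 940, mean = 8.8679
Σfm² = 11012.5
Σf(m − x̄)² = Σfm² − (Σfm)²/n = 11012.5 − 940²/106 = 2676.6509
Population variance = 2676.6509 / 106 = 25.2514
Standard deviation = √25.2514 = 5.0251

5.025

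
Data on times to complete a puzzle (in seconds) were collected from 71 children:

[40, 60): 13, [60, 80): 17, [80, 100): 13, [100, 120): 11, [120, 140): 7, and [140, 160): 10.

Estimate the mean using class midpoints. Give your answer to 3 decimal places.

Midpoints: 50, 70, 90, 110, 130, 150
Σfm = 13×50 + 17×70 + 13×90 + 11×110 + 7×130 + 10×150 = 6630
n = Σf = 71
Mean = 6630 / 71 = 93.3803

93.380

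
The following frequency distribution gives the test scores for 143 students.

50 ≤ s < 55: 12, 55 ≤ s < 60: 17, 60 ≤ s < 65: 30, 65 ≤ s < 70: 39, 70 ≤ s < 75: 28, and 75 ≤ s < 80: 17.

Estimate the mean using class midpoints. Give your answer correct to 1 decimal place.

Midpoints: 52.5, 57.5, 62.5, 67.5, 72.5, 77.5
Σfm = 12×52.5 + 17×57.5 + 30×62.5 + 39×67.5 + 28×72.5 + 17×77.5 = 9462.5
n = Σf = 143
Mean = 9462.5 / 143 = 66.1713

66.2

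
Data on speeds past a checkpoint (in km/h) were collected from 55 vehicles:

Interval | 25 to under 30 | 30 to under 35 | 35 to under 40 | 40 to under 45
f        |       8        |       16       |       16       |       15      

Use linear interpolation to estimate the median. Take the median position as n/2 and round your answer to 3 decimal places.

36.094

Cumulative frequencies: 8, 24, 40, 55
n = 55; position = n/2 = 27.5.
This falls in the class 35 to under 40: L = 35, F = 24, f = 16, h = 5.
Median ≈ 35 + ((27.5 − 24) / 16) × 5 = 36.0938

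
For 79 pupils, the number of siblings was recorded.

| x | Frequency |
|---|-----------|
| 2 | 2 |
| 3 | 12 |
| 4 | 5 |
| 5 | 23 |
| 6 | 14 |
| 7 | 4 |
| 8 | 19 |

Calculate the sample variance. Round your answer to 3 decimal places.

Values: 2, 3, 4, 5, 6, 7, 8
n = 79, Σfx = 439, mean = 5.5570
Σfx² = 2687
Σf(x − x̄)² = Σfx² − (Σfx)²/n = 2687 − 439²/79 = 247.4937
Sample variance = 247.4937 / 78 = 3.1730

3.173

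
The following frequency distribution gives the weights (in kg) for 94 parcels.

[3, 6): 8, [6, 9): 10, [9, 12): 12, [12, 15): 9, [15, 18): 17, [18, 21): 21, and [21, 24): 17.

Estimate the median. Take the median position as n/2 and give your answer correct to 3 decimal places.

Cumulative frequencies: 8, 18, 30, 39, 56, 77, 94
n = 94; position = n/2 = 47.
This falls in the class [15, 18): L = 15, F = 39, f = 17, h = 3.
Median ≈ 15 + ((47 − 39) / 17) × 3 = 16.4118

16.412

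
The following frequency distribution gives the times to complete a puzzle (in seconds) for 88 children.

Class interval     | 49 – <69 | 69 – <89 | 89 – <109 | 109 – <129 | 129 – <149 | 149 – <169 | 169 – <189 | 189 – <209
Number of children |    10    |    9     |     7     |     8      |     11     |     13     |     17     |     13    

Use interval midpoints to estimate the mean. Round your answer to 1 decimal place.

138.3

Midpoints: 59, 79, 99, 119, 139, 159, 179, 199
Σfm = 10×59 + 9×79 + 7×99 + 8×119 + 11×139 + 13×159 + 17×179 + 13×199 = 12172
n = Σf = 88
Mean = 12172 / 88 = 138.3182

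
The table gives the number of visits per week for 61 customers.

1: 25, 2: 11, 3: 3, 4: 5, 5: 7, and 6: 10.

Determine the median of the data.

2

Cumulative frequencies: 25, 36, 39, 44, 51, 61
n = 61, so the median is the value in position (n+1)/2 = 31.
Position 31 falls at value 2.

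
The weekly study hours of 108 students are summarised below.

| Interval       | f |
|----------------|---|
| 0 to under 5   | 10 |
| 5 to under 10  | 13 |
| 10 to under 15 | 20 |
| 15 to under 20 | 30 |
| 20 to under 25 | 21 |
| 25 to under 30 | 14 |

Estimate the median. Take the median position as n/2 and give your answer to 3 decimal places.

Cumulative frequencies: 10, 23, 43, 73, 94, 108
n = 108; position = n/2 = 54.
This falls in the class 15 to under 20: L = 15, F = 43, f = 30, h = 5.
Median ≈ 15 + ((54 − 43) / 30) × 5 = 16.8333

16.833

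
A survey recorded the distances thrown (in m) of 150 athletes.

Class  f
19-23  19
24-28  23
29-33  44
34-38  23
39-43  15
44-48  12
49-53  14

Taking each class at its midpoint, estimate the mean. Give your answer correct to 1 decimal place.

Midpoints: 21, 26, 31, 36, 41, 46, 51
Σfm = 19×21 + 23×26 + 44×31 + 23×36 + 15×41 + 12×46 + 14×51 = 5070
n = Σf = 150
Mean = 5070 / 150 = 33.8000

33.8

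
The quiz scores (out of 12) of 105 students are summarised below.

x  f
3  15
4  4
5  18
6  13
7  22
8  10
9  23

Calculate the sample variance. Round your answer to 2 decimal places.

4.07

Values: 3, 4, 5, 6, 7, 8, 9
n = 105, Σfx = 670, mean = 6.3810
Σfx² = 4698
Σf(x − x̄)² = Σfx² − (Σfx)²/n = 4698 − 670²/105 = 422.7619
Sample variance = 422.7619 / 104 = 4.0650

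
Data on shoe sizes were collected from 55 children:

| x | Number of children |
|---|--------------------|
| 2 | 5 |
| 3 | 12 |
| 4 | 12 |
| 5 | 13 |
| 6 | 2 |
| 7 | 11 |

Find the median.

Cumulative frequencies: 5, 17, 29, 42, 44, 55
n = 55, so the median is the value in position (n+1)/2 = 28.
Position 28 falls at value 4.

4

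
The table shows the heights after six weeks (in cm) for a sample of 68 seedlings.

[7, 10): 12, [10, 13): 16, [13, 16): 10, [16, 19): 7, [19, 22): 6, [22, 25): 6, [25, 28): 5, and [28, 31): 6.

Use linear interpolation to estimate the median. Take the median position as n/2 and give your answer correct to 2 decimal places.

14.80

Cumulative frequencies: 12, 28, 38, 45, 51, 57, 62, 68
n = 68; position = n/2 = 34.
This falls in the class [13, 16): L = 13, F = 28, f = 10, h = 3.
Median ≈ 13 + ((34 − 28) / 10) × 3 = 14.8000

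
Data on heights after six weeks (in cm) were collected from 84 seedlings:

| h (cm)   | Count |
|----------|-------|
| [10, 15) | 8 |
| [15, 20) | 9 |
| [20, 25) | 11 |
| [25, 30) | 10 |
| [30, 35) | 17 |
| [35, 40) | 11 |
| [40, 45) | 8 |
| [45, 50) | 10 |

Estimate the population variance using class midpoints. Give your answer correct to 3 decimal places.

113.761

Midpoints: 12.5, 17.5, 22.5, 27.5, 32.5, 37.5, 42.5, 47.5
n = 84, Σfm = 2560, mean = 30.4762
Σfm² = 87575
Σf(m − x̄)² = Σfm² − (Σfm)²/n = 87575 − 2560²/84 = 9555.9524
Population variance = 9555.9524 / 84 = 113.7613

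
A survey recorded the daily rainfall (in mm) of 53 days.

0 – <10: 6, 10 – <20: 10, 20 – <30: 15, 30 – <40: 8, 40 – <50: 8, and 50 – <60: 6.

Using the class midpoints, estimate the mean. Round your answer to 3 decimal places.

28.774

Midpoints: 5, 15, 25, 35, 45, 55
Σfm = 6×5 + 10×15 + 15×25 + 8×35 + 8×45 + 6×55 = 1525
n = Σf = 53
Mean = 1525 / 53 = 28.7736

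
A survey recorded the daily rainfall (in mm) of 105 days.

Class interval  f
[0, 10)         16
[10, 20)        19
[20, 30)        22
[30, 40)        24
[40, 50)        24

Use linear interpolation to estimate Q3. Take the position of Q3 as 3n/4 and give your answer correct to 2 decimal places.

Cumulative frequencies: 16, 35, 57, 81, 105
n = 105; position = 3n/4 = 78.75.
This falls in the class [30, 40): L = 30, F = 57, f = 24, h = 10.
Upper quartile ≈ 30 + ((78.75 − 57) / 24) × 10 = 39.0625

39.06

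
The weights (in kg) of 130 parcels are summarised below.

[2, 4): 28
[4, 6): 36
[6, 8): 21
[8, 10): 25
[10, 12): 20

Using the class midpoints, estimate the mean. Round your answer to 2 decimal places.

Midpoints: 3, 5, 7, 9, 11
Σfm = 28×3 + 36×5 + 21×7 + 25×9 + 20×11 = 856
n = Σf = 130
Mean = 856 / 130 = 6.5846

6.58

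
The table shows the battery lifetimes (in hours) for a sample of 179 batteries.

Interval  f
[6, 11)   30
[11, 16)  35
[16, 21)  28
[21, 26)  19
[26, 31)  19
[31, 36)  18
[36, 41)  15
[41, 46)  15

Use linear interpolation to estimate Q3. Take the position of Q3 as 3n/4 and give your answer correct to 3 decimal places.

Cumulative frequencies: 30, 65, 93, 112, 131, 149, 164, 179
n = 179; position = 3n/4 = 134.25.
This falls in the class [31, 36): L = 31, F = 131, f = 18, h = 5.
Upper quartile ≈ 31 + ((134.25 − 131) / 18) × 5 = 31.9028

31.903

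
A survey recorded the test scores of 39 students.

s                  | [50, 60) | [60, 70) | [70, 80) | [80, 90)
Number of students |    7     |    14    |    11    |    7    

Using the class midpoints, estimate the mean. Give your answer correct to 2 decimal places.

Midpoints: 55, 65, 75, 85
Σfm = 7×55 + 14×65 + 11×75 + 7×85 = 2715
n = Σf = 39
Mean = 2715 / 39 = 69.6154

69.62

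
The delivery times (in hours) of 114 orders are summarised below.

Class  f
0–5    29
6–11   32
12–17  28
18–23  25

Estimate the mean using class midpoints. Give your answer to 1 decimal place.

11.1

Midpoints: 2.5, 8.5, 14.5, 20.5
Σfm = 29×2.5 + 32×8.5 + 28×14.5 + 25×20.5 = 1263
n = Σf = 114
Mean = 1263 / 114 = 11.0789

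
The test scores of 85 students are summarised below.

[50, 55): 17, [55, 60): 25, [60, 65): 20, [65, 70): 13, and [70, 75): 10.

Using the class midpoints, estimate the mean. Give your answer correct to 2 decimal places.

Midpoints: 52.5, 57.5, 62.5, 67.5, 72.5
Σfm = 17×52.5 + 25×57.5 + 20×62.5 + 13×67.5 + 10×72.5 = 5182.5
n = Σf = 85
Mean = 5182.5 / 85 = 60.9706

60.97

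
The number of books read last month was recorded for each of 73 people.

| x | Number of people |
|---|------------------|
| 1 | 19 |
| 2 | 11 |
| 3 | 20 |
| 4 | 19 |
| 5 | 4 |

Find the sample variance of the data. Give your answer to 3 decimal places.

1.602

Values: 1, 2, 3, 4, 5
n = 73, Σfx = 197, mean = 2.6986
Σfx² = 647
Σf(x − x̄)² = Σfx² − (Σfx)²/n = 647 − 197²/73 = 115.3699
Sample variance = 115.3699 / 72 = 1.6024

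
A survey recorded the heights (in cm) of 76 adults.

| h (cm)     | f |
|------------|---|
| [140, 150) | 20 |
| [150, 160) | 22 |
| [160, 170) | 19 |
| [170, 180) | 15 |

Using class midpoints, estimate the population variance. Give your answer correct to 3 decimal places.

115.703

Midpoints: 145, 155, 165, 175
n = 76, Σfm = 12070, mean = 158.8158
Σfm² = 1925700
Σf(m − x̄)² = Σfm² − (Σfm)²/n = 1925700 − 12070²/76 = 8793.4211
Population variance = 8793.4211 / 76 = 115.7029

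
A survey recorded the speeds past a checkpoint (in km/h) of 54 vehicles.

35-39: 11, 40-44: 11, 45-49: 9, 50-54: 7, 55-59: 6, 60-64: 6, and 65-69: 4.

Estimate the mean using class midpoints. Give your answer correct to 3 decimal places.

48.852

Midpoints: 37, 42, 47, 52, 57, 62, 67
Σfm = 11×37 + 11×42 + 9×47 + 7×52 + 6×57 + 6×62 + 4×67 = 2638
n = Σf = 54
Mean = 2638 / 54 = 48.8519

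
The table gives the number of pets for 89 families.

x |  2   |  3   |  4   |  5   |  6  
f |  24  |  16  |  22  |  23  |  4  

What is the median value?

Cumulative frequencies: 24, 40, 62, 85, 89
n = 89, so the median is the value in position (n+1)/2 = 45.
Position 45 falls at value 4.

4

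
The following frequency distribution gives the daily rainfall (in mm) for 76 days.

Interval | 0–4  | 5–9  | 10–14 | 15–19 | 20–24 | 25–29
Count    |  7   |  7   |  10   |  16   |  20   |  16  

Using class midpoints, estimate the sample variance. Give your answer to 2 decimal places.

61.45

Midpoints: 2, 7, 12, 17, 22, 27
n = 76, Σfm = 1327, mean = 17.4605
Σfm² = 27779
Σf(m − x̄)² = Σfm² − (Σfm)²/n = 27779 − 1327²/76 = 4608.8816
Sample variance = 4608.8816 / 75 = 61.4518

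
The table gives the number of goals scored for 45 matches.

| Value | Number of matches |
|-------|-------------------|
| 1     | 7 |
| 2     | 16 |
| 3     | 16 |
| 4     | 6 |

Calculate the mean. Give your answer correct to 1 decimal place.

Values: 1, 2, 3, 4
Σfx = 7×1 + 16×2 + 16×3 + 6×4 = 111
n = Σf = 45
Mean = 111 / 45 = 2.4667

2.5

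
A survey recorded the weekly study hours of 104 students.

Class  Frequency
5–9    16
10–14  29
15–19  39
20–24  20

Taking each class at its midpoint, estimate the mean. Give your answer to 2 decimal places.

15.03

Midpoints: 7, 12, 17, 22
Σfm = 16×7 + 29×12 + 39×17 + 20×22 = 1563
n = Σf = 104
Mean = 1563 / 104 = 15.0288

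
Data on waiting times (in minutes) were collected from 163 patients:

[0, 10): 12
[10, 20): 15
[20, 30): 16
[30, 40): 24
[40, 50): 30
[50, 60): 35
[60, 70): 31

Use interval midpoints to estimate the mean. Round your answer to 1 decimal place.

41.8

Midpoints: 5, 15, 25, 35, 45, 55, 65
Σfm = 12×5 + 15×15 + 16×25 + 24×35 + 30×45 + 35×55 + 31×65 = 6815
n = Σf = 163
Mean = 6815 / 163 = 41.8098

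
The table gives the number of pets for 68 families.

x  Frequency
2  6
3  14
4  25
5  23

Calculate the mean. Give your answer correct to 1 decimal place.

Values: 2, 3, 4, 5
Σfx = 6×2 + 14×3 + 25×4 + 23×5 = 269
n = Σf = 68
Mean = 269 / 68 = 3.9559

4.0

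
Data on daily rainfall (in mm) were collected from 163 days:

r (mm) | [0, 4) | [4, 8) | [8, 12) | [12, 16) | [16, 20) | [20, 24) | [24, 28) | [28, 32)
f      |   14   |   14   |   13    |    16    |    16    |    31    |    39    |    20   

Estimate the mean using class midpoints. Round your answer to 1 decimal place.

Midpoints: 2, 6, 10, 14, 18, 22, 26, 30
Σfm = 14×2 + 14×6 + 13×10 + 16×14 + 16×18 + 31×22 + 39×26 + 20×30 = 3050
n = Σf = 163
Mean = 3050 / 163 = 18.7117

18.7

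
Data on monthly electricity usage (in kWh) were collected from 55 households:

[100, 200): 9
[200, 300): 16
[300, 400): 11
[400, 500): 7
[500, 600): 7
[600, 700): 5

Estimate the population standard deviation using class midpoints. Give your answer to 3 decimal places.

Midpoints: 150, 250, 350, 450, 550, 650
n = 55, Σfm = 19450, mean = 353.6364
Σfm² = 8197500
Σf(m − x̄)² = Σfm² − (Σfm)²/n = 8197500 − 19450²/55 = 1319272.7273
Population variance = 1319272.7273 / 55 = 23986.7769
Standard deviation = √23986.7769 = 154.8767

154.877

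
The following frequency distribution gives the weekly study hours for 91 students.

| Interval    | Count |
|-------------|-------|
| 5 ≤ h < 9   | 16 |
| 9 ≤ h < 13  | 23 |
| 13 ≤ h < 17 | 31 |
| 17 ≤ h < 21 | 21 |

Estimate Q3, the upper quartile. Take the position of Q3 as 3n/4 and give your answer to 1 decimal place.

Cumulative frequencies: 16, 39, 70, 91
n = 91; position = 3n/4 = 68.25.
This falls in the class 13 ≤ h < 17: L = 13, F = 39, f = 31, h = 4.
Upper quartile ≈ 13 + ((68.25 − 39) / 31) × 4 = 16.7742

16.8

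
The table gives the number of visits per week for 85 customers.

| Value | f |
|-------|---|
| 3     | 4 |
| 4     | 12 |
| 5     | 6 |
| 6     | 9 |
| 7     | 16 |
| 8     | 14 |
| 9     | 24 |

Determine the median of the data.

Cumulative frequencies: 4, 16, 22, 31, 47, 61, 85
n = 85, so the median is the value in position (n+1)/2 = 43.
Position 43 falls at value 7.

7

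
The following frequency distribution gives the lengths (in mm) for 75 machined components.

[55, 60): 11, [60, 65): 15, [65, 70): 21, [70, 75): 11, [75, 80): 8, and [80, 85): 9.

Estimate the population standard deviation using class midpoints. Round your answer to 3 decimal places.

Midpoints: 57.5, 62.5, 67.5, 72.5, 77.5, 82.5
n = 75, Σfm = 5147.5, mean = 68.6333
Σfm² = 357768.75
Σf(m − x̄)² = Σfm² − (Σfm)²/n = 357768.75 − 5147.5²/75 = 4478.6667
Population variance = 4478.6667 / 75 = 59.7156
Standard deviation = √59.7156 = 7.7276

7.728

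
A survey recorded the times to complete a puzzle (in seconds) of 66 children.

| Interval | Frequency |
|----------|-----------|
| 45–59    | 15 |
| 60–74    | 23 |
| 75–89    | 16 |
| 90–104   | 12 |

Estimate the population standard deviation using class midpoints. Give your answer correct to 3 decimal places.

Midpoints: 52, 67, 82, 97
n = 66, Σfm = 4797, mean = 72.6818
Σfm² = 364299
Σf(m − x̄)² = Σfm² − (Σfm)²/n = 364299 − 4797²/66 = 15644.3182
Population variance = 15644.3182 / 66 = 237.0351
Standard deviation = √237.0351 = 15.3959

15.396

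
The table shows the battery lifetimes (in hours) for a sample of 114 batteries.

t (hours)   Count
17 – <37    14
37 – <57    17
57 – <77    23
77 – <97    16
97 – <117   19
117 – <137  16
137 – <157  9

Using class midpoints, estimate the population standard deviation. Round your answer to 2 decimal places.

36.38

Midpoints: 27, 47, 67, 87, 107, 127, 147
n = 114, Σfm = 9498, mean = 83.3158
Σfm² = 942186
Σf(m − x̄)² = Σfm² − (Σfm)²/n = 942186 − 9498²/114 = 150852.6316
Population variance = 150852.6316 / 114 = 1323.2687
Standard deviation = √1323.2687 = 36.3768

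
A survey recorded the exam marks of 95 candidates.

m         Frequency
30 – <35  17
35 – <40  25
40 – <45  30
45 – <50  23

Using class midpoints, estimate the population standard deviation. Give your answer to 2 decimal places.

Midpoints: 32.5, 37.5, 42.5, 47.5
n = 95, Σfm = 3857.5, mean = 40.6053
Σfm² = 159193.75
Σf(m − x̄)² = Σfm² − (Σfm)²/n = 159193.75 − 3857.5²/95 = 2558.9474
Population variance = 2558.9474 / 95 = 26.9363
Standard deviation = √26.9363 = 5.1900

5.19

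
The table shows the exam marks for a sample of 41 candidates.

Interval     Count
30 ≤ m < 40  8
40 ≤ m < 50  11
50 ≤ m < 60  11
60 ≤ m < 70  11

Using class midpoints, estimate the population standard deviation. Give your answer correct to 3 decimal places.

10.793

Midpoints: 35, 45, 55, 65
n = 41, Σfm = 2095, mean = 51.0976
Σfm² = 111825
Σf(m − x̄)² = Σfm² − (Σfm)²/n = 111825 − 2095²/41 = 4775.6098
Population variance = 4775.6098 / 41 = 116.4783
Standard deviation = √116.4783 = 10.7925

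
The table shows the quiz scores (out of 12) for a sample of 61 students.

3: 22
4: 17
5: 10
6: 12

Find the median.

4

Cumulative frequencies: 22, 39, 49, 61
n = 61, so the median is the value in position (n+1)/2 = 31.
Position 31 falls at value 4.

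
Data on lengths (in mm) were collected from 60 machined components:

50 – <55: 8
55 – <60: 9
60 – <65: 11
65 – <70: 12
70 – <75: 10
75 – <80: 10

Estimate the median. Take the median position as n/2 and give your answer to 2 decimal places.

Cumulative frequencies: 8, 17, 28, 40, 50, 60
n = 60; position = n/2 = 30.
This falls in the class 65 – <70: L = 65, F = 28, f = 12, h = 5.
Median ≈ 65 + ((30 − 28) / 12) × 5 = 65.8333

65.83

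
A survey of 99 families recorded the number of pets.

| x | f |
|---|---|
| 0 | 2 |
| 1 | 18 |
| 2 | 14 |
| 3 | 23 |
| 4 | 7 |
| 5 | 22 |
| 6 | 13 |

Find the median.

3

Cumulative frequencies: 2, 20, 34, 57, 64, 86, 99
n = 99, so the median is the value in position (n+1)/2 = 50.
Position 50 falls at value 3.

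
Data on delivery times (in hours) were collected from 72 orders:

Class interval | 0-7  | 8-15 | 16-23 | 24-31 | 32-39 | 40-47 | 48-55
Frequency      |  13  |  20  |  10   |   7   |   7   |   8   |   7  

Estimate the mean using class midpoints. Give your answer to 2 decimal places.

22.50

Midpoints: 3.5, 11.5, 19.5, 27.5, 35.5, 43.5, 51.5
Σfm = 13×3.5 + 20×11.5 + 10×19.5 + 7×27.5 + 7×35.5 + 8×43.5 + 7×51.5 = 1620
n = Σf = 72
Mean = 1620 / 72 = 22.5000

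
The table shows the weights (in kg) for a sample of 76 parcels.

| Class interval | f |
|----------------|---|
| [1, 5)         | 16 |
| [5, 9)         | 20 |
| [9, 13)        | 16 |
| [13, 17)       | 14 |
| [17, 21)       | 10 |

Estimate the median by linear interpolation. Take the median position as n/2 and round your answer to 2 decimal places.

9.50

Cumulative frequencies: 16, 36, 52, 66, 76
n = 76; position = n/2 = 38.
This falls in the class [9, 13): L = 9, F = 36, f = 16, h = 4.
Median ≈ 9 + ((38 − 36) / 16) × 4 = 9.5000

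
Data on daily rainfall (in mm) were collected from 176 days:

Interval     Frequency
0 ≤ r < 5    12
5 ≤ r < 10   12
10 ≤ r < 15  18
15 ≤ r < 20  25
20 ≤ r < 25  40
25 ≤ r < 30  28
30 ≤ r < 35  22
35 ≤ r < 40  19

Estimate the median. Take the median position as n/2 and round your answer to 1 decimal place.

22.6

Cumulative frequencies: 12, 24, 42, 67, 107, 135, 157, 176
n = 176; position = n/2 = 88.
This falls in the class 20 ≤ r < 25: L = 20, F = 67, f = 40, h = 5.
Median ≈ 20 + ((88 − 67) / 40) × 5 = 22.6250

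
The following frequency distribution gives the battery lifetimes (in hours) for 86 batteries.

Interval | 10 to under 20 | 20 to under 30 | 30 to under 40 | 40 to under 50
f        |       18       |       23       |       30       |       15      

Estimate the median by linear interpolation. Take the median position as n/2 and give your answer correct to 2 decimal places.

30.67

Cumulative frequencies: 18, 41, 71, 86
n = 86; position = n/2 = 43.
This falls in the class 30 to under 40: L = 30, F = 41, f = 30, h = 10.
Median ≈ 30 + ((43 − 41) / 30) × 10 = 30.6667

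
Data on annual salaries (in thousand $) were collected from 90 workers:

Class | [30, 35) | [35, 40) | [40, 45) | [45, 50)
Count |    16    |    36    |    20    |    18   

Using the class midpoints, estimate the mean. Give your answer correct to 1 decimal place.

39.7

Midpoints: 32.5, 37.5, 42.5, 47.5
Σfm = 16×32.5 + 36×37.5 + 20×42.5 + 18×47.5 = 3575
n = Σf = 90
Mean = 3575 / 90 = 39.7222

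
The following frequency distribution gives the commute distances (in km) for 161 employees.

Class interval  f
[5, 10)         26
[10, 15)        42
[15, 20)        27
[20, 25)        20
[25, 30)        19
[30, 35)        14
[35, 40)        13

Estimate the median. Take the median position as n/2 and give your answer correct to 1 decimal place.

17.3

Cumulative frequencies: 26, 68, 95, 115, 134, 148, 161
n = 161; position = n/2 = 80.5.
This falls in the class [15, 20): L = 15, F = 68, f = 27, h = 5.
Median ≈ 15 + ((80.5 − 68) / 27) × 5 = 17.3148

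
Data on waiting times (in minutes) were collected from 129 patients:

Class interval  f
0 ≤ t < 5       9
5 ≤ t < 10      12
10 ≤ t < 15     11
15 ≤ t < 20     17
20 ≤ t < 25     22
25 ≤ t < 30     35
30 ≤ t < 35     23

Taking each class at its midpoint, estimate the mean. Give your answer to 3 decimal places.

Midpoints: 2.5, 7.5, 12.5, 17.5, 22.5, 27.5, 32.5
Σfm = 9×2.5 + 12×7.5 + 11×12.5 + 17×17.5 + 22×22.5 + 35×27.5 + 23×32.5 = 2752.5
n = Σf = 129
Mean = 2752.5 / 129 = 21.3372

21.337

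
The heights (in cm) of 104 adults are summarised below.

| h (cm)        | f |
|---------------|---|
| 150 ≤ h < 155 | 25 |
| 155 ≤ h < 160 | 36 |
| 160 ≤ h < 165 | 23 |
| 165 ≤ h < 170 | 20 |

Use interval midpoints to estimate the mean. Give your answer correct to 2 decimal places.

159.33

Midpoints: 152.5, 157.5, 162.5, 167.5
Σfm = 25×152.5 + 36×157.5 + 23×162.5 + 20×167.5 = 16570
n = Σf = 104
Mean = 16570 / 104 = 159.3269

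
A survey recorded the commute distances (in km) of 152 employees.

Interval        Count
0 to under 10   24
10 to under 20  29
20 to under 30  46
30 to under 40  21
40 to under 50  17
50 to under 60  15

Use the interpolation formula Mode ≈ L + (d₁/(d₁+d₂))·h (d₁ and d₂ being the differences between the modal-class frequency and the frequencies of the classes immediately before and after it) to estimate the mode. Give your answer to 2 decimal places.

Modal class: 20 to under 30 (highest frequency 46).
d₁ = 46 − 29 = 17, d₂ = 46 − 21 = 25
Mode ≈ 20 + (17/(17+25)) × 10 = 20 + 4.0476 = 24.0476

24.05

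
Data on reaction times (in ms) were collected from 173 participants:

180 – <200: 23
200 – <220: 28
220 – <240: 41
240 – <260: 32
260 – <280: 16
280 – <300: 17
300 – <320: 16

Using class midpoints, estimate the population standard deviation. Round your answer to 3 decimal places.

Midpoints: 190, 210, 230, 250, 270, 290, 310
n = 173, Σfm = 41890, mean = 242.1387
Σfm² = 10367700
Σf(m − x̄)² = Σfm² − (Σfm)²/n = 10367700 − 41890²/173 = 224508.6705
Population variance = 224508.6705 / 173 = 1297.7380
Standard deviation = √1297.7380 = 36.0241

36.024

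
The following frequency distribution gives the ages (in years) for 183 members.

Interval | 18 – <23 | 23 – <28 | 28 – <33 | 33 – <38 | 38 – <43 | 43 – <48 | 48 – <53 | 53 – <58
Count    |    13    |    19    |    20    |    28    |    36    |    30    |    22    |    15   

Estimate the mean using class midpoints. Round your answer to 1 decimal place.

Midpoints: 20.5, 25.5, 30.5, 35.5, 40.5, 45.5, 50.5, 55.5
Σfm = 13×20.5 + 19×25.5 + 20×30.5 + 28×35.5 + 36×40.5 + 30×45.5 + 22×50.5 + 15×55.5 = 7121.5
n = Σf = 183
Mean = 7121.5 / 183 = 38.9153

38.9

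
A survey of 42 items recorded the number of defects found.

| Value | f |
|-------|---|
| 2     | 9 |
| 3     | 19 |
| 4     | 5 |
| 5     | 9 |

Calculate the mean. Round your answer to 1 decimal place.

Values: 2, 3, 4, 5
Σfx = 9×2 + 19×3 + 5×4 + 9×5 = 140
n = Σf = 42
Mean = 140 / 42 = 3.3333

3.3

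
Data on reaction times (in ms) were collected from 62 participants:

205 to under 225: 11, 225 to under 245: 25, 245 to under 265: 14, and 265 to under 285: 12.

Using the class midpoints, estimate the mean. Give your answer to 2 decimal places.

243.71

Midpoints: 215, 235, 255, 275
Σfm = 11×215 + 25×235 + 14×255 + 12×275 = 15110
n = Σf = 62
Mean = 15110 / 62 = 243.7097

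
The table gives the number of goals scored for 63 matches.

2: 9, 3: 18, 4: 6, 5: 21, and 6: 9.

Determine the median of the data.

4

Cumulative frequencies: 9, 27, 33, 54, 63
n = 63, so the median is the value in position (n+1)/2 = 32.
Position 32 falls at value 4.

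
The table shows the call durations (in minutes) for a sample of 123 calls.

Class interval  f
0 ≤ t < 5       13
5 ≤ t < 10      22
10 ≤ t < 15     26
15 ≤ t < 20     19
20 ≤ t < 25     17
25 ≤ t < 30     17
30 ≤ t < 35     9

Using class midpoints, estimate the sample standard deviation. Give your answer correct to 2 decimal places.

Midpoints: 2.5, 7.5, 12.5, 17.5, 22.5, 27.5, 32.5
n = 123, Σfm = 1997.5, mean = 16.2398
Σfm² = 42168.75
Σf(m − x̄)² = Σfm² − (Σfm)²/n = 42168.75 − 1997.5²/123 = 9729.6748
Sample variance = 9729.6748 / 122 = 79.7514
Standard deviation = √79.7514 = 8.9304

8.93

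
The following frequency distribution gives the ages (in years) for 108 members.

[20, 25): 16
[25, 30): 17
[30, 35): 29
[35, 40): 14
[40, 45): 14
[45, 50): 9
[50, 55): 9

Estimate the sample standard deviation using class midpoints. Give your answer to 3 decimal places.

9.004

Midpoints: 22.5, 27.5, 32.5, 37.5, 42.5, 47.5, 52.5
n = 108, Σfm = 3790, mean = 35.0926
Σfm² = 141675
Σf(m − x̄)² = Σfm² − (Σfm)²/n = 141675 − 3790²/108 = 8674.0741
Sample variance = 8674.0741 / 107 = 81.0661
Standard deviation = √81.0661 = 9.0037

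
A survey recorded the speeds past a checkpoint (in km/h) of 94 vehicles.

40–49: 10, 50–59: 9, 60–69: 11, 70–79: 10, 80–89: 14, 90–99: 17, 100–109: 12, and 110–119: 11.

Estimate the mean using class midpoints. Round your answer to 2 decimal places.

81.84

Midpoints: 44.5, 54.5, 64.5, 74.5, 84.5, 94.5, 104.5, 114.5
Σfm = 10×44.5 + 9×54.5 + 11×64.5 + 10×74.5 + 14×84.5 + 17×94.5 + 12×104.5 + 11×114.5 = 7693
n = Σf = 94
Mean = 7693 / 94 = 81.8404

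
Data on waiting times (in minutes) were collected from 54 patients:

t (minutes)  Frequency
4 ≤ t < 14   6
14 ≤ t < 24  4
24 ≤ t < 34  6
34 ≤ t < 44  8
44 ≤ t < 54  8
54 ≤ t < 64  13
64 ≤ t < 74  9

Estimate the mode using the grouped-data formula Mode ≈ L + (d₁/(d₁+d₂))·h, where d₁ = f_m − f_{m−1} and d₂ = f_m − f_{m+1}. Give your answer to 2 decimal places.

Modal class: 54 ≤ t < 64 (highest frequency 13).
d₁ = 13 − 8 = 5, d₂ = 13 − 9 = 4
Mode ≈ 54 + (5/(5+4)) × 10 = 54 + 5.5556 = 59.5556

59.56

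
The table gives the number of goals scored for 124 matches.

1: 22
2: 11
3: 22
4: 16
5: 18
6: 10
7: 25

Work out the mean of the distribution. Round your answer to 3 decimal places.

Values: 1, 2, 3, 4, 5, 6, 7
Σfx = 22×1 + 11×2 + 22×3 + 16×4 + 18×5 + 10×6 + 25×7 = 499
n = Σf = 124
Mean = 499 / 124 = 4.0242

4.024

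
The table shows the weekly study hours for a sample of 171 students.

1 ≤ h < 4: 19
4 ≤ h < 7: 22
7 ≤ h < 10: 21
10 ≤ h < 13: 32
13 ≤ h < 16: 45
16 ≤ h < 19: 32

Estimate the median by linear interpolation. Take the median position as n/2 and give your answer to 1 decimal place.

Cumulative frequencies: 19, 41, 62, 94, 139, 171
n = 171; position = n/2 = 85.5.
This falls in the class 10 ≤ h < 13: L = 10, F = 62, f = 32, h = 3.
Median ≈ 10 + ((85.5 − 62) / 32) × 3 = 12.2031

12.2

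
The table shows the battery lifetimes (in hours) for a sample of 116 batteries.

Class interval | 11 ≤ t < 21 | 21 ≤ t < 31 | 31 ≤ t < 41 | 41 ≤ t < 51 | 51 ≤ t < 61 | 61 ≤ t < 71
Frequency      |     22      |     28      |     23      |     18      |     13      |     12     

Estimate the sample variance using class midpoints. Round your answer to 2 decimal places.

Midpoints: 16, 26, 36, 46, 56, 66
n = 116, Σfm = 4256, mean = 36.6897
Σfm² = 185496
Σf(m − x̄)² = Σfm² − (Σfm)²/n = 185496 − 4256²/116 = 29344.8276
Sample variance = 29344.8276 / 115 = 255.1724

255.17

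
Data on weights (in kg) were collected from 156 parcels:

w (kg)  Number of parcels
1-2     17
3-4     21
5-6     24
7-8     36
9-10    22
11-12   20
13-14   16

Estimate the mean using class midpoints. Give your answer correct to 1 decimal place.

7.4

Midpoints: 1.5, 3.5, 5.5, 7.5, 9.5, 11.5, 13.5
Σfm = 17×1.5 + 21×3.5 + 24×5.5 + 36×7.5 + 22×9.5 + 20×11.5 + 16×13.5 = 1156
n = Σf = 156
Mean = 1156 / 156 = 7.4103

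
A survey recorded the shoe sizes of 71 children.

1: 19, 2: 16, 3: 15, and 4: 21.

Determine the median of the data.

3

Cumulative frequencies: 19, 35, 50, 71
n = 71, so the median is the value in position (n+1)/2 = 36.
Position 36 falls at value 3.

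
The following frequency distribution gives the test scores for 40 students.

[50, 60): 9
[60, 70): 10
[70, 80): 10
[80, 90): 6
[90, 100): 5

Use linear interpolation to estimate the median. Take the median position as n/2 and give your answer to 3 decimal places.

Cumulative frequencies: 9, 19, 29, 35, 40
n = 40; position = n/2 = 20.
This falls in the class [70, 80): L = 70, F = 19, f = 10, h = 10.
Median ≈ 70 + ((20 − 19) / 10) × 10 = 71.0000

71.000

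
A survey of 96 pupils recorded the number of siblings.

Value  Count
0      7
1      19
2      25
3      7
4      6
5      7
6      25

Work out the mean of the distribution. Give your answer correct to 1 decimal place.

3.1

Values: 0, 1, 2, 3, 4, 5, 6
Σfx = 7×0 + 19×1 + 25×2 + 7×3 + 6×4 + 7×5 + 25×6 = 299
n = Σf = 96
Mean = 299 / 96 = 3.1146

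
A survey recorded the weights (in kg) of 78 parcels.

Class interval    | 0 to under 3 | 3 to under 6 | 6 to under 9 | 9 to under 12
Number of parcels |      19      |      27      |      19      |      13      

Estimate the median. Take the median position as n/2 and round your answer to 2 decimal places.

5.22

Cumulative frequencies: 19, 46, 65, 78
n = 78; position = n/2 = 39.
This falls in the class 3 to under 6: L = 3, F = 19, f = 27, h = 3.
Median ≈ 3 + ((39 − 19) / 27) × 3 = 5.2222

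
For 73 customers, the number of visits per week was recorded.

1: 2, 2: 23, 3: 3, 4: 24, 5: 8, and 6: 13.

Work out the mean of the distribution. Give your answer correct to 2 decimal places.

3.71

Values: 1, 2, 3, 4, 5, 6
Σfx = 2×1 + 23×2 + 3×3 + 24×4 + 8×5 + 13×6 = 271
n = Σf = 73
Mean = 271 / 73 = 3.7123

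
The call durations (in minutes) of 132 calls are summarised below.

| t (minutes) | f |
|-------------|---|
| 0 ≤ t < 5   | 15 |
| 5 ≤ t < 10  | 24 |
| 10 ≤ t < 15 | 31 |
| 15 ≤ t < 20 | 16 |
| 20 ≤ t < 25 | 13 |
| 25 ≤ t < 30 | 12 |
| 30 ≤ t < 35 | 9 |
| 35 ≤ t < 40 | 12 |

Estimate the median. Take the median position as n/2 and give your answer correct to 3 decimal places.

Cumulative frequencies: 15, 39, 70, 86, 99, 111, 120, 132
n = 132; position = n/2 = 66.
This falls in the class 10 ≤ t < 15: L = 10, F = 39, f = 31, h = 5.
Median ≈ 10 + ((66 − 39) / 31) × 5 = 14.3548

14.355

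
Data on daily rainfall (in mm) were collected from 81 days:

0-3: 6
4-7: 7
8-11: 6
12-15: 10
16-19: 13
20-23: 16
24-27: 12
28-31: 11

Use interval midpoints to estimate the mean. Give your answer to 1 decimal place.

Midpoints: 1.5, 5.5, 9.5, 13.5, 17.5, 21.5, 25.5, 29.5
Σfm = 6×1.5 + 7×5.5 + 6×9.5 + 10×13.5 + 13×17.5 + 16×21.5 + 12×25.5 + 11×29.5 = 1441.5
n = Σf = 81
Mean = 1441.5 / 81 = 17.7963

17.8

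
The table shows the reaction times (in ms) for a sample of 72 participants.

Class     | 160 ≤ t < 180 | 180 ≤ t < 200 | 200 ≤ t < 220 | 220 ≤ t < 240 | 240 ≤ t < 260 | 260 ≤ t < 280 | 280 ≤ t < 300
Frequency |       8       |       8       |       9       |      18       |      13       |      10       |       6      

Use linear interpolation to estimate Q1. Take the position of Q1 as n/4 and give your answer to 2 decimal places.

204.44

Cumulative frequencies: 8, 16, 25, 43, 56, 66, 72
n = 72; position = n/4 = 18.
This falls in the class 200 ≤ t < 220: L = 200, F = 16, f = 9, h = 20.
Lower quartile ≈ 200 + ((18 − 16) / 9) × 20 = 204.4444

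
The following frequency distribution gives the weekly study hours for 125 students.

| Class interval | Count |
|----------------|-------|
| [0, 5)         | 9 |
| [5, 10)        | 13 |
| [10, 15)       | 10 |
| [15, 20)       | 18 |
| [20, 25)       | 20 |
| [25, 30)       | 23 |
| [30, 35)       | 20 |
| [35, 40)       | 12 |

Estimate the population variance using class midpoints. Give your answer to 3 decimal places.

105.686

Midpoints: 2.5, 7.5, 12.5, 17.5, 22.5, 27.5, 32.5, 37.5
n = 125, Σfm = 2742.5, mean = 21.9400
Σfm² = 73381.25
Σf(m − x̄)² = Σfm² − (Σfm)²/n = 73381.25 − 2742.5²/125 = 13210.8000
Population variance = 13210.8000 / 125 = 105.6864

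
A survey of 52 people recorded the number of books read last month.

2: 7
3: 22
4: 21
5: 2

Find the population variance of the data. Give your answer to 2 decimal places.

Values: 2, 3, 4, 5
n = 52, Σfx = 174, mean = 3.3462
Σfx² = 612
Σf(x − x̄)² = Σfx² − (Σfx)²/n = 612 − 174²/52 = 29.7692
Population variance = 29.7692 / 52 = 0.5725

0.57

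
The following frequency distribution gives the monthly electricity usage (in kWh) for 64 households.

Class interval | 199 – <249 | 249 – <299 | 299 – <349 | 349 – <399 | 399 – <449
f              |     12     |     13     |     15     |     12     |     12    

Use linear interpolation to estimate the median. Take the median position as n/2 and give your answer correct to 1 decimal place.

Cumulative frequencies: 12, 25, 40, 52, 64
n = 64; position = n/2 = 32.
This falls in the class 299 – <349: L = 299, F = 25, f = 15, h = 50.
Median ≈ 299 + ((32 − 25) / 15) × 50 = 322.3333

322.3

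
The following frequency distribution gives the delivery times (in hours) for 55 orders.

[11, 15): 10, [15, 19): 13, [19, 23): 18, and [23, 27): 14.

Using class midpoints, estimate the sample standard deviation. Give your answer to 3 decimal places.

Midpoints: 13, 17, 21, 25
n = 55, Σfm = 1079, mean = 19.6182
Σfm² = 22135
Σf(m − x̄)² = Σfm² − (Σfm)²/n = 22135 − 1079²/55 = 966.9818
Sample variance = 966.9818 / 54 = 17.9071
Standard deviation = √17.9071 = 4.2317

4.232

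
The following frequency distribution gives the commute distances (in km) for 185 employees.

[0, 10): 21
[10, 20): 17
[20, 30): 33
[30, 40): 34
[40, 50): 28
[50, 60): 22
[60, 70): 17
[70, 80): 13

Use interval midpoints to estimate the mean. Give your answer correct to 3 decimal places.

Midpoints: 5, 15, 25, 35, 45, 55, 65, 75
Σfm = 21×5 + 17×15 + 33×25 + 34×35 + 28×45 + 22×55 + 17×65 + 13×75 = 6925
n = Σf = 185
Mean = 6925 / 185 = 37.4324

37.432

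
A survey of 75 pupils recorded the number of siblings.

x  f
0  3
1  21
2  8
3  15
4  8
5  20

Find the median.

3

Cumulative frequencies: 3, 24, 32, 47, 55, 75
n = 75, so the median is the value in position (n+1)/2 = 38.
Position 38 falls at value 3.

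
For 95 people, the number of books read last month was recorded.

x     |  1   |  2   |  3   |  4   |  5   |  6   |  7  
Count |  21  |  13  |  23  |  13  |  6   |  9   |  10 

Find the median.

3

Cumulative frequencies: 21, 34, 57, 70, 76, 85, 95
n = 95, so the median is the value in position (n+1)/2 = 48.
Position 48 falls at value 3.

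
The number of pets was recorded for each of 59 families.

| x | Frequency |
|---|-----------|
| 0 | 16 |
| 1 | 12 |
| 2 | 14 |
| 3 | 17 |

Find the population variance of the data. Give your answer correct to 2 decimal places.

1.37

Values: 0, 1, 2, 3
n = 59, Σfx = 91, mean = 1.5424
Σfx² = 221
Σf(x − x̄)² = Σfx² − (Σfx)²/n = 221 − 91²/59 = 80.6441
Population variance = 80.6441 / 59 = 1.3668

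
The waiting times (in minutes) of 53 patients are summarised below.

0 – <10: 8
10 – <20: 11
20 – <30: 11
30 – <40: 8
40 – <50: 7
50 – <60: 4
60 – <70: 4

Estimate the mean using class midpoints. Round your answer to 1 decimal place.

Midpoints: 5, 15, 25, 35, 45, 55, 65
Σfm = 8×5 + 11×15 + 11×25 + 8×35 + 7×45 + 4×55 + 4×65 = 1555
n = Σf = 53
Mean = 1555 / 53 = 29.3396

29.3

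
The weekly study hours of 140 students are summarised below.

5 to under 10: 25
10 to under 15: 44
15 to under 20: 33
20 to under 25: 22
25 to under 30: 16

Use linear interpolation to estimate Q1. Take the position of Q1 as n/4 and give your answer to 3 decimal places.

11.136

Cumulative frequencies: 25, 69, 102, 124, 140
n = 140; position = n/4 = 35.
This falls in the class 10 to under 15: L = 10, F = 25, f = 44, h = 5.
Lower quartile ≈ 10 + ((35 − 25) / 44) × 5 = 11.1364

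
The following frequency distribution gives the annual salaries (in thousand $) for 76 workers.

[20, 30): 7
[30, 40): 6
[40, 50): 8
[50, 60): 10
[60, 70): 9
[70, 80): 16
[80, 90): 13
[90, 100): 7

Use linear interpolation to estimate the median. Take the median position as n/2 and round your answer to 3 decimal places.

67.778

Cumulative frequencies: 7, 13, 21, 31, 40, 56, 69, 76
n = 76; position = n/2 = 38.
This falls in the class [60, 70): L = 60, F = 31, f = 9, h = 10.
Median ≈ 60 + ((38 − 31) / 9) × 10 = 67.7778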